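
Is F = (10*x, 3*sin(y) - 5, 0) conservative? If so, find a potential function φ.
Yes, F is conservative. φ = 5*x**2 - 5*y - 3*cos(y)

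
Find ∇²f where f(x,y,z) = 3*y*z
0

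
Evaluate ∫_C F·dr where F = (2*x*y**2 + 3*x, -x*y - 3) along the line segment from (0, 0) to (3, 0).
27/2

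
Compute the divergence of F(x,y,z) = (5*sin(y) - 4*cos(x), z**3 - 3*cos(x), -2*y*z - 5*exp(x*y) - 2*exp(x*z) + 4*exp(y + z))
-2*x*exp(x*z) - 2*y + 4*exp(y + z) + 4*sin(x)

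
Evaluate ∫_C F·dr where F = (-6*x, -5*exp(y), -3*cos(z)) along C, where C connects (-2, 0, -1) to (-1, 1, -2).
-5*E - 3*sin(1) + 3*sin(2) + 14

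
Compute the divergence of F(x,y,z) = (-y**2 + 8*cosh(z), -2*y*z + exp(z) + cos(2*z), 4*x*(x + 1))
-2*z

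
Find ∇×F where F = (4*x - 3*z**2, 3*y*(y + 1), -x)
(0, 1 - 6*z, 0)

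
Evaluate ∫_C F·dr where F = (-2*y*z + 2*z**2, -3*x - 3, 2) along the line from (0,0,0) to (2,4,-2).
-12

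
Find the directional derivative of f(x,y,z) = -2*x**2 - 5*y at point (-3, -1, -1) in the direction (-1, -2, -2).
-2/3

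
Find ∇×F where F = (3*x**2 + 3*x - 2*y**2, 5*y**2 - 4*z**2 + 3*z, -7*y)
(8*z - 10, 0, 4*y)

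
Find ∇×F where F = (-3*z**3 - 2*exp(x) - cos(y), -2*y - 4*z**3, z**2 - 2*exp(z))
(12*z**2, -9*z**2, -sin(y))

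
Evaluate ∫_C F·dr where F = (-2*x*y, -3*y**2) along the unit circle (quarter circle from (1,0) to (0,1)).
-1/3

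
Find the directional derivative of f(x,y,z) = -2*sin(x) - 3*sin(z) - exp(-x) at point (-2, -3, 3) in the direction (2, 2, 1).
-4*cos(2)/3 - cos(3) + 2*exp(2)/3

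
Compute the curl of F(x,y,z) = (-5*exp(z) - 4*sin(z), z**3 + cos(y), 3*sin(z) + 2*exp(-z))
(-3*z**2, -5*exp(z) - 4*cos(z), 0)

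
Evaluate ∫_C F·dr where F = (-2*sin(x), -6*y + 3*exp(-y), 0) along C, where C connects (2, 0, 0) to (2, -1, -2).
-3*E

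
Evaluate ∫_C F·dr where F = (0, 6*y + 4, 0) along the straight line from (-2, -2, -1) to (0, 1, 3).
3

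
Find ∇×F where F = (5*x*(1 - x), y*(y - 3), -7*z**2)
(0, 0, 0)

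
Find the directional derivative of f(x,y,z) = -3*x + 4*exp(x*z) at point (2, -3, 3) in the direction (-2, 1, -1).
sqrt(6)*(3 - 16*exp(6))/3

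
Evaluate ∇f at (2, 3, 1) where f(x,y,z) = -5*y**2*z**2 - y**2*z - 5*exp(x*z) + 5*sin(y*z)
(-5*exp(2), -36 + 5*cos(3), -99 - 10*exp(2) + 15*cos(3))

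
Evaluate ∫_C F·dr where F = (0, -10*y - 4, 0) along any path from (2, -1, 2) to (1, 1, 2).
-8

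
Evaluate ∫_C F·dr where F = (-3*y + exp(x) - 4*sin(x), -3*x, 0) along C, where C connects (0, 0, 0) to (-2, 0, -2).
-5 + 4*cos(2) + exp(-2)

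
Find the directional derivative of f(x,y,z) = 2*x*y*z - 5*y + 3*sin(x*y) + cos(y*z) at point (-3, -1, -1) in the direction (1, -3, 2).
sqrt(14)*(24*cos(3) - sin(1) + 11)/14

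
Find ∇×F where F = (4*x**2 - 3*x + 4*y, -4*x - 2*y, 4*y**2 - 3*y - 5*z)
(8*y - 3, 0, -8)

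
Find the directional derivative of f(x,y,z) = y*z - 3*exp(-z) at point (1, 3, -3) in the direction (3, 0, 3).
3*sqrt(2)*(1 + exp(3))/2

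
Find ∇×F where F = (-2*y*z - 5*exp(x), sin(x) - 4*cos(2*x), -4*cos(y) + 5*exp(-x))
(4*sin(y), -2*y + 5*exp(-x), 2*z + 8*sin(2*x) + cos(x))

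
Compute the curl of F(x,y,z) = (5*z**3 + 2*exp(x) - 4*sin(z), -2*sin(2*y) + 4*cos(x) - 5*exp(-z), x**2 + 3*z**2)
(-5*exp(-z), -2*x + 15*z**2 - 4*cos(z), -4*sin(x))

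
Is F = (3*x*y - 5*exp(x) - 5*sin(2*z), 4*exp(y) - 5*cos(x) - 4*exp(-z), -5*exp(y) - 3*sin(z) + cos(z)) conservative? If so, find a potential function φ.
No, ∇×F = (-5*exp(y) - 4*exp(-z), -10*cos(2*z), -3*x + 5*sin(x)) ≠ 0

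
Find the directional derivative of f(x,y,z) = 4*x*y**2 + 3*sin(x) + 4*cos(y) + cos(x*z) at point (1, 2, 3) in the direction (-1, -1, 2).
sqrt(6)*(-32 - 3*cos(1) + sin(3) + 4*sin(2))/6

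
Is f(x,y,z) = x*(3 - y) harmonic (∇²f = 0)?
Yes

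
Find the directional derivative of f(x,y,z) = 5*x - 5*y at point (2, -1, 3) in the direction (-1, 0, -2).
-sqrt(5)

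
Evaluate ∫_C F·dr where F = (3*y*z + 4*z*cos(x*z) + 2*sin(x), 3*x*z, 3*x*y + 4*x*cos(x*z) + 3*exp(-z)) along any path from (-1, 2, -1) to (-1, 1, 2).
-12 - 4*sin(2) - 4*sin(1) - 3*exp(-2) + 3*E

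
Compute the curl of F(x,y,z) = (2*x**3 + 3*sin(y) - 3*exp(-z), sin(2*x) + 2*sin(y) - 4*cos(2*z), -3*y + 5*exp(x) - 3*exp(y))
(-3*exp(y) - 8*sin(2*z) - 3, -5*exp(x) + 3*exp(-z), 2*cos(2*x) - 3*cos(y))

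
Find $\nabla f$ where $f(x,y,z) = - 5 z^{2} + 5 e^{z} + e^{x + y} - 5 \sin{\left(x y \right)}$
(-5*y*cos(x*y) + exp(x + y), -5*x*cos(x*y) + exp(x + y), -10*z + 5*exp(z))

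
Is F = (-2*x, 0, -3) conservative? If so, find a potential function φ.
Yes, F is conservative. φ = -x**2 - 3*z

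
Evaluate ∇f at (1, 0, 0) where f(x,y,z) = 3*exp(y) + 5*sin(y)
(0, 8, 0)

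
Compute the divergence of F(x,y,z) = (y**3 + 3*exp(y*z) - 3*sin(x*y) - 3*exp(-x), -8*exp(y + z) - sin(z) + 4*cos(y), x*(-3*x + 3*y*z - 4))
3*x*y - 3*y*cos(x*y) - 8*exp(y + z) - 4*sin(y) + 3*exp(-x)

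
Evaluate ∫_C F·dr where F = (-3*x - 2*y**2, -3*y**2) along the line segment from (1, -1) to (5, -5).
16/3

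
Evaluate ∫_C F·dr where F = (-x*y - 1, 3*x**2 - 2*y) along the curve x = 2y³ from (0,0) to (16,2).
-20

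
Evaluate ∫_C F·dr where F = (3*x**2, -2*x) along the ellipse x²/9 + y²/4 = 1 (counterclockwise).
-12*pi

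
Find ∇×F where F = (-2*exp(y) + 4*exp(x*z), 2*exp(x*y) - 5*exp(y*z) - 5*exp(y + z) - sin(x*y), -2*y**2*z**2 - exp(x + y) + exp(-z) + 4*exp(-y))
(((-4*y*z**2 + 5*y*exp(y*z) - exp(x + y) + 5*exp(y + z))*exp(y) - 4)*exp(-y), 4*x*exp(x*z) + exp(x + y), 2*y*exp(x*y) - y*cos(x*y) + 2*exp(y))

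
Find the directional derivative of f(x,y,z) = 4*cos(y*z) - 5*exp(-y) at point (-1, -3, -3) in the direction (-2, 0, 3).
36*sqrt(13)*sin(9)/13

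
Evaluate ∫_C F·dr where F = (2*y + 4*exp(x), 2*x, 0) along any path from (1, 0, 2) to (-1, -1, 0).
2 - 8*sinh(1)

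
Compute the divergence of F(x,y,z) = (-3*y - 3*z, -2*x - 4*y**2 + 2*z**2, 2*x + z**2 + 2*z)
-8*y + 2*z + 2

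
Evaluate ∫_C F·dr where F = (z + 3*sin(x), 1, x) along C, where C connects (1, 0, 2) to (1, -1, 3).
0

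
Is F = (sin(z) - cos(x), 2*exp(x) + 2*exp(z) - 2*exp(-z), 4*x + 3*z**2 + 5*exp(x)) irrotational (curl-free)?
No, ∇×F = (-4*cosh(z), -5*exp(x) + cos(z) - 4, 2*exp(x))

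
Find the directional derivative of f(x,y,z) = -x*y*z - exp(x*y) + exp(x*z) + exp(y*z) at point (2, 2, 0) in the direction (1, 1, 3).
-4*sqrt(11)*exp(4)/11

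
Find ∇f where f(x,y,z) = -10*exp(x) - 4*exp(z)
(-10*exp(x), 0, -4*exp(z))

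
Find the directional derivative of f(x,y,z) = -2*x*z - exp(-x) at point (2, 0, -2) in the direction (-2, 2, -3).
2*sqrt(17)*(-1 + 2*exp(2))*exp(-2)/17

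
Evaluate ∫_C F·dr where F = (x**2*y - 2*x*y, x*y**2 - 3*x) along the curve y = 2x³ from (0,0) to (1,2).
-77/30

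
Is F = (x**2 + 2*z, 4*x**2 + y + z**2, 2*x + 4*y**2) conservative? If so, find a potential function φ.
No, ∇×F = (8*y - 2*z, 0, 8*x) ≠ 0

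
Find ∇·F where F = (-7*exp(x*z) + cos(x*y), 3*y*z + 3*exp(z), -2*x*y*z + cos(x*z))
-2*x*y - x*sin(x*z) - y*sin(x*y) - 7*z*exp(x*z) + 3*z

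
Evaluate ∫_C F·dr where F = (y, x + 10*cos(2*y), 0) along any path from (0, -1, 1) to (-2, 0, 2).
5*sin(2)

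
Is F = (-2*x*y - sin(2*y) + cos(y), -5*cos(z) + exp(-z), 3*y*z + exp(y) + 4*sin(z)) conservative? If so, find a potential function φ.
No, ∇×F = (3*z + exp(y) - 5*sin(z) + exp(-z), 0, 2*x + sin(y) + 2*cos(2*y)) ≠ 0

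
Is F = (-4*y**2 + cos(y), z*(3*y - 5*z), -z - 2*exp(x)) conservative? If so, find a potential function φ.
No, ∇×F = (-3*y + 10*z, 2*exp(x), 8*y + sin(y)) ≠ 0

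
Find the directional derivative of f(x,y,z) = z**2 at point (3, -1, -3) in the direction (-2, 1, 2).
-4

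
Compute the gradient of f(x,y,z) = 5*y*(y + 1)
(0, 10*y + 5, 0)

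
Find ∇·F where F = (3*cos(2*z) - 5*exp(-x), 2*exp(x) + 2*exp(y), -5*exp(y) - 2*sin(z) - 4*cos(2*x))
2*exp(y) - 2*cos(z) + 5*exp(-x)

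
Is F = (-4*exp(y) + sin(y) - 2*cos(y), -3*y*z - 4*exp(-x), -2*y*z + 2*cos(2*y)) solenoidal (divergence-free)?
No, ∇·F = -2*y - 3*z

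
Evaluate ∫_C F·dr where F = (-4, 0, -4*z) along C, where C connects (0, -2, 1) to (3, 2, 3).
-28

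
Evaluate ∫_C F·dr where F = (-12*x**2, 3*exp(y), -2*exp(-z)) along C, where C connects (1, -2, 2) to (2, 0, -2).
-25 - 5*exp(-2) + 2*exp(2)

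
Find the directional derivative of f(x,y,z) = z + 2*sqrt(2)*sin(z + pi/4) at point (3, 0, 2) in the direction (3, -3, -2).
-sqrt(22)/11 - 4*sqrt(11)*cos(pi/4 + 2)/11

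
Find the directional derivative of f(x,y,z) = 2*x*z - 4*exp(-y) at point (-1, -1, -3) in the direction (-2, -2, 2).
4*sqrt(3)*(1 - E)/3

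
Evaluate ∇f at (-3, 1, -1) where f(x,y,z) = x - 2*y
(1, -2, 0)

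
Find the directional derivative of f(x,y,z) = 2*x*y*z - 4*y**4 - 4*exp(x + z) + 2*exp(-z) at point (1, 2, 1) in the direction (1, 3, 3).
2*sqrt(19)*(-181*E - 8*exp(3) - 3)*exp(-1)/19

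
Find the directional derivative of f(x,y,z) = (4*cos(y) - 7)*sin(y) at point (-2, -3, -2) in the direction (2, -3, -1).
3*sqrt(14)*(7*cos(3) - 4*cos(6))/14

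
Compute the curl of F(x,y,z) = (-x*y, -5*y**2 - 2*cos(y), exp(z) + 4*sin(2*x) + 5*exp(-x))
(0, -8*cos(2*x) + 5*exp(-x), x)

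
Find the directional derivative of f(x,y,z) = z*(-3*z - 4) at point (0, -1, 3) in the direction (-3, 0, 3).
-11*sqrt(2)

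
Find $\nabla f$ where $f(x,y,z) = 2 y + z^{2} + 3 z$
(0, 2, 2*z + 3)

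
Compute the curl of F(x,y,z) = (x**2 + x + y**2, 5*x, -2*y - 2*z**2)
(-2, 0, 5 - 2*y)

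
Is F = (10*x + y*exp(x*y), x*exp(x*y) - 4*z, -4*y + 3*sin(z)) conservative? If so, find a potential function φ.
Yes, F is conservative. φ = 5*x**2 - 4*y*z + exp(x*y) - 3*cos(z)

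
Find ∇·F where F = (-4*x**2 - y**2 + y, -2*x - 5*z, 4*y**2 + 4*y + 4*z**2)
-8*x + 8*z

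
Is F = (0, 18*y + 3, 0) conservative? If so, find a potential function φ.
Yes, F is conservative. φ = 3*y*(3*y + 1)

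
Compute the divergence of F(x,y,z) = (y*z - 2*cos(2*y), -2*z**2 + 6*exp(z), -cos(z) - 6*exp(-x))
sin(z)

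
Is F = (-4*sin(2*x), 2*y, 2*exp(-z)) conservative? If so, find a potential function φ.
Yes, F is conservative. φ = y**2 + 2*cos(2*x) - 2*exp(-z)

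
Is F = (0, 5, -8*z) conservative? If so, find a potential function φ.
Yes, F is conservative. φ = 5*y - 4*z**2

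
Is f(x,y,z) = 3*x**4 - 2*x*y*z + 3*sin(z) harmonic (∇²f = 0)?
No, ∇²f = 36*x**2 - 3*sin(z)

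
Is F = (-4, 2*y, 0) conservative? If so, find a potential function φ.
Yes, F is conservative. φ = -4*x + y**2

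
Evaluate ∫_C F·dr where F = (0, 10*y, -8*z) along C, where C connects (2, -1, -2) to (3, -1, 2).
0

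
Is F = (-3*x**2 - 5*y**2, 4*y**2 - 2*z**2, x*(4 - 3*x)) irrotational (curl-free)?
No, ∇×F = (4*z, 6*x - 4, 10*y)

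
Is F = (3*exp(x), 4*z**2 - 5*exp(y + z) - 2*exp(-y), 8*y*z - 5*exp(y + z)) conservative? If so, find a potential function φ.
Yes, F is conservative. φ = 4*y*z**2 + 3*exp(x) - 5*exp(y + z) + 2*exp(-y)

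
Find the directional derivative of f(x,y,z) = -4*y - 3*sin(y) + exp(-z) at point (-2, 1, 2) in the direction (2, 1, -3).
sqrt(14)*(-(3*cos(1) + 4)*exp(2) + 3)*exp(-2)/14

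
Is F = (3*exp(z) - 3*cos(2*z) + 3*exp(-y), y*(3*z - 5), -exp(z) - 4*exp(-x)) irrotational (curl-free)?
No, ∇×F = (-3*y, 3*exp(z) + 6*sin(2*z) - 4*exp(-x), 3*exp(-y))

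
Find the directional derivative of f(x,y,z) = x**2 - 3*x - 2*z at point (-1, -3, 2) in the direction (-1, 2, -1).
7*sqrt(6)/6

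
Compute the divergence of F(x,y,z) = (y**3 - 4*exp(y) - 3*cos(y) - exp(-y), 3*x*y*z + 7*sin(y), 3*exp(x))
3*x*z + 7*cos(y)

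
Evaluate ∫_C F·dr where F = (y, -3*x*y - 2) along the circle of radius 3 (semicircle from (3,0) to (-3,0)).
-54 - 9*pi/2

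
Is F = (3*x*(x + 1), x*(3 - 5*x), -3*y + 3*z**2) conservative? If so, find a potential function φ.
No, ∇×F = (-3, 0, 3 - 10*x) ≠ 0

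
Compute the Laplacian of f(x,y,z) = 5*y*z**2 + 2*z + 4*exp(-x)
10*y + 4*exp(-x)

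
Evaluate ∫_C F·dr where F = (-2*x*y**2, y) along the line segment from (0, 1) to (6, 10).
-3753/2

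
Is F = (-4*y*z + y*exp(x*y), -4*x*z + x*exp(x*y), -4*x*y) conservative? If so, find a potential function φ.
Yes, F is conservative. φ = -4*x*y*z + exp(x*y)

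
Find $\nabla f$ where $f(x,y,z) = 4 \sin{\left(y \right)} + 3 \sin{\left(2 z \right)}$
(0, 4*cos(y), 6*cos(2*z))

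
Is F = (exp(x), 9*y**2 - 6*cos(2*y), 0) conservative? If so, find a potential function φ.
Yes, F is conservative. φ = 3*y**3 + exp(x) - 3*sin(2*y)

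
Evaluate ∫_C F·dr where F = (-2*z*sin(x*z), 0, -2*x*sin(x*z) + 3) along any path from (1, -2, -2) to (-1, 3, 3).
2*cos(3) - 2*cos(2) + 15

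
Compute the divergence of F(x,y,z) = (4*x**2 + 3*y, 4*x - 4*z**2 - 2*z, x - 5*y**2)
8*x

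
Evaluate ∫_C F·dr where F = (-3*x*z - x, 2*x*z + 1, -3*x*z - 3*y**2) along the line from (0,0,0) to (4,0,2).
-56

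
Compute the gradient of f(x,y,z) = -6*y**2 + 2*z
(0, -12*y, 2)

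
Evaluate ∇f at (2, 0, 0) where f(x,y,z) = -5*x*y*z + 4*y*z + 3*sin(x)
(3*cos(2), 0, 0)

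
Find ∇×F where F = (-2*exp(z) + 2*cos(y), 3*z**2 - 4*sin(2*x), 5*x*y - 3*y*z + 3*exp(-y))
(5*x - 9*z - 3*exp(-y), -5*y - 2*exp(z), 2*sin(y) - 8*cos(2*x))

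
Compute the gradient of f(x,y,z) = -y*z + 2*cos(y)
(0, -z - 2*sin(y), -y)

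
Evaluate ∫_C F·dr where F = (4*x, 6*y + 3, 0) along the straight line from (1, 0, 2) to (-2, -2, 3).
12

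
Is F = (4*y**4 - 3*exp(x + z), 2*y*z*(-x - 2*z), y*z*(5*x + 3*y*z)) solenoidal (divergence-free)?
No, ∇·F = 5*x*y - 2*x*z + 6*y**2*z - 4*z**2 - 3*exp(x + z)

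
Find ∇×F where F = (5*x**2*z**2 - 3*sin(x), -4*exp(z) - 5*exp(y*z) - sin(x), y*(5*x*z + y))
(5*x*z + 5*y*exp(y*z) + 2*y + 4*exp(z), 5*z*(2*x**2 - y), -cos(x))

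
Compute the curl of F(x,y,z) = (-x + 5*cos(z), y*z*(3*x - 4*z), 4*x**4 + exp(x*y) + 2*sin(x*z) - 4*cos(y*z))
(-3*x*y + x*exp(x*y) + 8*y*z + 4*z*sin(y*z), -16*x**3 - y*exp(x*y) - 2*z*cos(x*z) - 5*sin(z), 3*y*z)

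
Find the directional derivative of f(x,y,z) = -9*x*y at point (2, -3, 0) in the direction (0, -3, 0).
18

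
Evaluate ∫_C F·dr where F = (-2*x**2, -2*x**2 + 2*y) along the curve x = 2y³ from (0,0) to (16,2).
-60332/21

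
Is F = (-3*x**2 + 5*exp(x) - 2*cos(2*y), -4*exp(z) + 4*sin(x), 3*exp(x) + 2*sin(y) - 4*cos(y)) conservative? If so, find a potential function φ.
No, ∇×F = (4*exp(z) + 4*sin(y) + 2*cos(y), -3*exp(x), -4*sin(2*y) + 4*cos(x)) ≠ 0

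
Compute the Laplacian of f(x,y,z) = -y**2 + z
-2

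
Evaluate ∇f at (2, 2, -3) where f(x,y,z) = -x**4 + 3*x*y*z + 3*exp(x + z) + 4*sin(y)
(-50 + 3*exp(-1), -18 + 4*cos(2), 3*exp(-1) + 12)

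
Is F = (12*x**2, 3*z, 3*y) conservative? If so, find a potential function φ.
Yes, F is conservative. φ = 4*x**3 + 3*y*z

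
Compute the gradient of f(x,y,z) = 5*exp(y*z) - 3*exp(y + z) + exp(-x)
(-exp(-x), 5*z*exp(y*z) - 3*exp(y + z), 5*y*exp(y*z) - 3*exp(y + z))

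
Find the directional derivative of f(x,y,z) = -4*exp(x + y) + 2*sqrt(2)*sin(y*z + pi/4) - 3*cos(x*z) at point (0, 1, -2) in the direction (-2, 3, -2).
-4*sqrt(17)*E/17 - 16*sqrt(34)*sin(pi/4 + 2)/17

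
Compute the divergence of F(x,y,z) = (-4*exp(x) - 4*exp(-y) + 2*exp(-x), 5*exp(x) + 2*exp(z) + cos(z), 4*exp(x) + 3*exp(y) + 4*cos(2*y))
-4*exp(x) - 2*exp(-x)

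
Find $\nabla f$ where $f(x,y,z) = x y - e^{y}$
(y, x - exp(y), 0)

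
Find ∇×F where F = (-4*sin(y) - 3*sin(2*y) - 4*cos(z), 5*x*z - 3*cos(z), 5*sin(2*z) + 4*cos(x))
(-5*x - 3*sin(z), 4*sin(x) + 4*sin(z), 5*z + 4*cos(y) + 6*cos(2*y))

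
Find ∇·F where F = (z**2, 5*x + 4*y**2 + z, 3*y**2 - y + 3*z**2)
8*y + 6*z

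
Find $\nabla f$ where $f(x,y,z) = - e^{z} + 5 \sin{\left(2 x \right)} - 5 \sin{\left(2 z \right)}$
(10*cos(2*x), 0, -exp(z) - 10*cos(2*z))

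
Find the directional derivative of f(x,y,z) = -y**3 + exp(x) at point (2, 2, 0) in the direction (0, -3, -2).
36*sqrt(13)/13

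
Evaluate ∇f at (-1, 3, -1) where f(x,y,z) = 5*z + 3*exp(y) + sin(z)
(0, 3*exp(3), cos(1) + 5)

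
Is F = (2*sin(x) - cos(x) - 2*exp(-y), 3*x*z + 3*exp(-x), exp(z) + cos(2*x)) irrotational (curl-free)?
No, ∇×F = (-3*x, 2*sin(2*x), 3*z - 2*exp(-y) - 3*exp(-x))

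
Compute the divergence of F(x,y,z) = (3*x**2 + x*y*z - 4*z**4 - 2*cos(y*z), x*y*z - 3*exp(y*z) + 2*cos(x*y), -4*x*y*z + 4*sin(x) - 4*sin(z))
-4*x*y + x*z - 2*x*sin(x*y) + 6*x + y*z - 3*z*exp(y*z) - 4*cos(z)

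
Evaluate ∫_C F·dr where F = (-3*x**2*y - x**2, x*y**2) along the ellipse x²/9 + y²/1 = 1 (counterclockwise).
21*pi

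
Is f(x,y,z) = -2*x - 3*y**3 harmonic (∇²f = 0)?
No, ∇²f = -18*y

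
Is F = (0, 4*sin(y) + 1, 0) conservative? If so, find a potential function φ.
Yes, F is conservative. φ = y - 4*cos(y)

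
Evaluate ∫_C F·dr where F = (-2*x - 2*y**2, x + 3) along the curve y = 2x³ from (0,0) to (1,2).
75/14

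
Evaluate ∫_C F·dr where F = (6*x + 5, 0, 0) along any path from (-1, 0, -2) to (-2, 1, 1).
4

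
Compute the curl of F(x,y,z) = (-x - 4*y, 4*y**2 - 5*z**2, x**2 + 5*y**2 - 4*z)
(10*y + 10*z, -2*x, 4)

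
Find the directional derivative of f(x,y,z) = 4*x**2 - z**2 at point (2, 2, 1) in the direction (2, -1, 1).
5*sqrt(6)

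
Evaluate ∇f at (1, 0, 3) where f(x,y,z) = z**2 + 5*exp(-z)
(0, 0, 6 - 5*exp(-3))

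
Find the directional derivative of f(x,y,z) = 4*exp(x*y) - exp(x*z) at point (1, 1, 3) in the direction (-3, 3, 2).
7*sqrt(22)*exp(3)/22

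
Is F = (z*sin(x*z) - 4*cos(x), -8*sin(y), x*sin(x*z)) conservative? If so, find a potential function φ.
Yes, F is conservative. φ = -4*sin(x) + 8*cos(y) - cos(x*z)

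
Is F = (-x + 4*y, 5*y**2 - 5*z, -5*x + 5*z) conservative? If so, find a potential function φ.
No, ∇×F = (5, 5, -4) ≠ 0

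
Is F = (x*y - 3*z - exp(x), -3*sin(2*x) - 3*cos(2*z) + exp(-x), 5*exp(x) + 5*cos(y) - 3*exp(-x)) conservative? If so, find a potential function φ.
No, ∇×F = (-5*sin(y) - 6*sin(2*z), -5*exp(x) - 3 - 3*exp(-x), -x - 6*cos(2*x) - exp(-x)) ≠ 0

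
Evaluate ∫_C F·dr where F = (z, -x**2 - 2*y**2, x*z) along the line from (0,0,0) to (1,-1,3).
11/2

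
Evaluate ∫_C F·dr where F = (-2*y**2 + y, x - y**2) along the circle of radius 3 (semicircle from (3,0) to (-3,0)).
72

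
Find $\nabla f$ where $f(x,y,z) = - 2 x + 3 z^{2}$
(-2, 0, 6*z)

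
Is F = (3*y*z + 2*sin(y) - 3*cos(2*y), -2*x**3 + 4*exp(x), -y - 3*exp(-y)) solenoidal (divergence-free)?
Yes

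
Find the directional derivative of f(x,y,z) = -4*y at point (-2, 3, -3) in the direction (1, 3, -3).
-12*sqrt(19)/19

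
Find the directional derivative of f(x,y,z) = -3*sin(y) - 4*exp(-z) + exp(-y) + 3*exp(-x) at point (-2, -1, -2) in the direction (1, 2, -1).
sqrt(6)*(-7*exp(2)/6 - E/3 - cos(1))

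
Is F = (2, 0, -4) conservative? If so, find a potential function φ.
Yes, F is conservative. φ = 2*x - 4*z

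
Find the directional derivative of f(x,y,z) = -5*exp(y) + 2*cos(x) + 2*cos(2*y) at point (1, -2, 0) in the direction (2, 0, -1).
-4*sqrt(5)*sin(1)/5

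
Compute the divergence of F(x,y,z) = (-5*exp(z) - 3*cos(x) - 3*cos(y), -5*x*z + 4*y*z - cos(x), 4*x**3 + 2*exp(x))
4*z + 3*sin(x)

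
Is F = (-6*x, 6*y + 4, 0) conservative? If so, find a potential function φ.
Yes, F is conservative. φ = -3*x**2 + 3*y**2 + 4*y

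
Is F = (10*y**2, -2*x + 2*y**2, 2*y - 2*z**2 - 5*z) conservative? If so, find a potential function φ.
No, ∇×F = (2, 0, -20*y - 2) ≠ 0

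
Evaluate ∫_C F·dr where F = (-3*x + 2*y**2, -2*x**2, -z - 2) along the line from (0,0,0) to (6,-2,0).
10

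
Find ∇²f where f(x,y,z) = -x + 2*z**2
4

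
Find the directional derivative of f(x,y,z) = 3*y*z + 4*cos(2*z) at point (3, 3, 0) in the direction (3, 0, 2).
18*sqrt(13)/13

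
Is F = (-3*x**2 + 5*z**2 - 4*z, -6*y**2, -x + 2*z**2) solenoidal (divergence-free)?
No, ∇·F = -6*x - 12*y + 4*z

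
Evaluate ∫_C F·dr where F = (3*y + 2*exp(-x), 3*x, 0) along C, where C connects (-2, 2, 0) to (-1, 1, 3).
-2*E + 9 + 2*exp(2)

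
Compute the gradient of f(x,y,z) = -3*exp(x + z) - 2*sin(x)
(-3*exp(x + z) - 2*cos(x), 0, -3*exp(x + z))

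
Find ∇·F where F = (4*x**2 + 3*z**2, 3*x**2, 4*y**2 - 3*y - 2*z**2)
8*x - 4*z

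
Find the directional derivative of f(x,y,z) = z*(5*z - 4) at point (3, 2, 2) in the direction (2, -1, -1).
-8*sqrt(6)/3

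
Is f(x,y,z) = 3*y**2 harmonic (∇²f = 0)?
No, ∇²f = 6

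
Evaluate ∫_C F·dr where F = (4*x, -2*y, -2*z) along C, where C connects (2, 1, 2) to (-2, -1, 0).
4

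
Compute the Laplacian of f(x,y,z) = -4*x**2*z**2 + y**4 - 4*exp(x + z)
-8*x**2 + 12*y**2 - 8*z**2 - 8*exp(x + z)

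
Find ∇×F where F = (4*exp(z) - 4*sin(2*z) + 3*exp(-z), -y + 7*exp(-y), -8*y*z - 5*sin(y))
(-8*z - 5*cos(y), -8*cos(2*z) + 7*sinh(z) + cosh(z), 0)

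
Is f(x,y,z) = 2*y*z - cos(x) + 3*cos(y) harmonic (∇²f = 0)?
No, ∇²f = cos(x) - 3*cos(y)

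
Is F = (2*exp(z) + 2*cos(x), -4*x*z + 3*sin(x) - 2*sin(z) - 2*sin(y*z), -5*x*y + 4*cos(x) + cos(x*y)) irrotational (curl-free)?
No, ∇×F = (-x*sin(x*y) - x + 2*y*cos(y*z) + 2*cos(z), y*sin(x*y) + 5*y + 2*exp(z) + 4*sin(x), -4*z + 3*cos(x))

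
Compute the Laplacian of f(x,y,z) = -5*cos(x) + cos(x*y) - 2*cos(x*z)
-x**2*cos(x*y) + 2*x**2*cos(x*z) - y**2*cos(x*y) + 2*z**2*cos(x*z) + 5*cos(x)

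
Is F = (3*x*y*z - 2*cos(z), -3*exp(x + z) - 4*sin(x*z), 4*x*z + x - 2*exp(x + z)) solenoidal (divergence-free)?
No, ∇·F = 4*x + 3*y*z - 2*exp(x + z)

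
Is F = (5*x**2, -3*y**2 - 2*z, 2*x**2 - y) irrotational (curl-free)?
No, ∇×F = (1, -4*x, 0)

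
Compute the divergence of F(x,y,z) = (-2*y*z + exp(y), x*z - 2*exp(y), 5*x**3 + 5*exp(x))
-2*exp(y)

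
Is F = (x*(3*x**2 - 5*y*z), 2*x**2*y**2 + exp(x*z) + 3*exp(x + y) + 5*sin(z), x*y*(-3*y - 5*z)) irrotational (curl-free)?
No, ∇×F = (-6*x*y - 5*x*z - x*exp(x*z) - 5*cos(z), y*(-5*x + 3*y + 5*z), 4*x*y**2 + 5*x*z + z*exp(x*z) + 3*exp(x + y))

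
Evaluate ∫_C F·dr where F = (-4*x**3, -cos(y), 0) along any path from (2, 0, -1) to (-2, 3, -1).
-sin(3)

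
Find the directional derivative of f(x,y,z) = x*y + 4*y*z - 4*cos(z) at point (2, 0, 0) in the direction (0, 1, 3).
sqrt(10)/5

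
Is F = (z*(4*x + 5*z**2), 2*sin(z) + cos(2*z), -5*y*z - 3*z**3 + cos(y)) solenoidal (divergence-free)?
No, ∇·F = -5*y - 9*z**2 + 4*z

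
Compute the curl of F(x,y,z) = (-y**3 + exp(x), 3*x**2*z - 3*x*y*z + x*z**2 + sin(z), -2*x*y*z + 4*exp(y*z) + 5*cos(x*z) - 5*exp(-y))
(-3*x**2 + 3*x*y - 4*x*z + 4*z*exp(y*z) - cos(z) + 5*exp(-y), z*(2*y + 5*sin(x*z)), 6*x*z + 3*y**2 - 3*y*z + z**2)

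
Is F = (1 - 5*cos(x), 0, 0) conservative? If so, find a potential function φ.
Yes, F is conservative. φ = x - 5*sin(x)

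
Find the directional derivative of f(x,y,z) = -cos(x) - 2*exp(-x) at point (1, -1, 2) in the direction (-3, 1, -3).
-3*sqrt(19)*(2 + E*sin(1))*exp(-1)/19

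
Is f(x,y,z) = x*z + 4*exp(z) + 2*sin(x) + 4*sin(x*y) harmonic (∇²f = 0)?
No, ∇²f = -4*x**2*sin(x*y) - 4*y**2*sin(x*y) + 4*exp(z) - 2*sin(x)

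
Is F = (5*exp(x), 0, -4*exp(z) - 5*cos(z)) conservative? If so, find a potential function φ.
Yes, F is conservative. φ = 5*exp(x) - 4*exp(z) - 5*sin(z)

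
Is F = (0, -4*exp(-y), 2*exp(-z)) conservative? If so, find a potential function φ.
Yes, F is conservative. φ = -2*exp(-z) + 4*exp(-y)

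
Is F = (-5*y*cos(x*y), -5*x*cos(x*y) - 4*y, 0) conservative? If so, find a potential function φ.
Yes, F is conservative. φ = -2*y**2 - 5*sin(x*y)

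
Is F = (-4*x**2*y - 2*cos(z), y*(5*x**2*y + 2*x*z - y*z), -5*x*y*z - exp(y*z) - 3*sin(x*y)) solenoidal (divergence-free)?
No, ∇·F = 10*x**2*y - 13*x*y + 2*x*z - 2*y*z - y*exp(y*z)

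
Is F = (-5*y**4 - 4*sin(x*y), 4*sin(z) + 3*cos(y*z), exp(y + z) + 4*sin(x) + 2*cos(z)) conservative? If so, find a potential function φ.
No, ∇×F = (3*y*sin(y*z) + exp(y + z) - 4*cos(z), -4*cos(x), 4*x*cos(x*y) + 20*y**3) ≠ 0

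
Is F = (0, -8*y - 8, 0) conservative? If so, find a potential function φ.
Yes, F is conservative. φ = 4*y*(-y - 2)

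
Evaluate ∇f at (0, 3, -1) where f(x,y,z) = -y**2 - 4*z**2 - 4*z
(0, -6, 4)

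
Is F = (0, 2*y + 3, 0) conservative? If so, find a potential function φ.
Yes, F is conservative. φ = y*(y + 3)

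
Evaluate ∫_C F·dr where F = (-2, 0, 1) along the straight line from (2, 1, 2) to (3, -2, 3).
-1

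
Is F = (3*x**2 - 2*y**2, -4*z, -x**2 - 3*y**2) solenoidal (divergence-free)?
No, ∇·F = 6*x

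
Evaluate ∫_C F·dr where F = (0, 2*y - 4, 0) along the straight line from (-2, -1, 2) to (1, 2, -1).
-9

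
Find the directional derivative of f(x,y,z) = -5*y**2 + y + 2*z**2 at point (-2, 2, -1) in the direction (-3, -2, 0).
38*sqrt(13)/13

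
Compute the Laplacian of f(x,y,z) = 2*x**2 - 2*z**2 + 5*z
0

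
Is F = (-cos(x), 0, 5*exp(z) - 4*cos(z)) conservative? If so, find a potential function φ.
Yes, F is conservative. φ = 5*exp(z) - sin(x) - 4*sin(z)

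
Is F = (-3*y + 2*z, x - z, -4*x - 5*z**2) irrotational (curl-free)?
No, ∇×F = (1, 6, 4)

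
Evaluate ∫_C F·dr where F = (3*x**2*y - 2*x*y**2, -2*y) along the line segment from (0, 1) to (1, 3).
-67/6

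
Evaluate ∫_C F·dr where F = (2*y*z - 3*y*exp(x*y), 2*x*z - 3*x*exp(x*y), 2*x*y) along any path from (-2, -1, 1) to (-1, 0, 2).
-7 + 3*exp(2)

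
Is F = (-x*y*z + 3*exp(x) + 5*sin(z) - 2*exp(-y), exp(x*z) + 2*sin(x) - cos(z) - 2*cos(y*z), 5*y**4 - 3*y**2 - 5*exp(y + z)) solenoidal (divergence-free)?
No, ∇·F = -y*z + 2*z*sin(y*z) + 3*exp(x) - 5*exp(y + z)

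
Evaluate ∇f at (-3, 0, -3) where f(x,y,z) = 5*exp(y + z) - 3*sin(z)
(0, 5*exp(-3), 5*exp(-3) - 3*cos(3))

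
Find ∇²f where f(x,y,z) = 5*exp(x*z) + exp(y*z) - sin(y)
5*x**2*exp(x*z) + y**2*exp(y*z) + 5*z**2*exp(x*z) + z**2*exp(y*z) + sin(y)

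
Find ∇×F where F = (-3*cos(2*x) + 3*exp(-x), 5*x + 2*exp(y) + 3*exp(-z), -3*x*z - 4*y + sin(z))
(-4 + 3*exp(-z), 3*z, 5)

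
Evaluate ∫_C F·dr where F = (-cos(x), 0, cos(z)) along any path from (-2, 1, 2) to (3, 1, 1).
-2*sin(2) - sin(3) + sin(1)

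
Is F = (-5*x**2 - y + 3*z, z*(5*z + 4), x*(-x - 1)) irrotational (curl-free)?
No, ∇×F = (-10*z - 4, 2*x + 4, 1)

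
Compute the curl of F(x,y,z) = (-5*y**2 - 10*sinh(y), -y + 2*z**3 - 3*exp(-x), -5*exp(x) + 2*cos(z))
(-6*z**2, 5*exp(x), 10*y + 10*cosh(y) + 3*exp(-x))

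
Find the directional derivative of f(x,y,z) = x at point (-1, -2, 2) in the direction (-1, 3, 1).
-sqrt(11)/11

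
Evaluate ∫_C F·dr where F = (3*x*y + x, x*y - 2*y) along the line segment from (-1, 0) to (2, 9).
3/2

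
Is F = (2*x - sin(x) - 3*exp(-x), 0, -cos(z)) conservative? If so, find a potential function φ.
Yes, F is conservative. φ = x**2 - sin(z) + cos(x) + 3*exp(-x)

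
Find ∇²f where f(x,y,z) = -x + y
0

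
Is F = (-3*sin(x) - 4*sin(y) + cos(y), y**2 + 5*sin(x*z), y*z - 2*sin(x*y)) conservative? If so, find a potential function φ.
No, ∇×F = (-2*x*cos(x*y) - 5*x*cos(x*z) + z, 2*y*cos(x*y), 5*z*cos(x*z) + sin(y) + 4*cos(y)) ≠ 0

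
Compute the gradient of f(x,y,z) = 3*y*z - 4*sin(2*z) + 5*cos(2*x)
(-10*sin(2*x), 3*z, 3*y - 8*cos(2*z))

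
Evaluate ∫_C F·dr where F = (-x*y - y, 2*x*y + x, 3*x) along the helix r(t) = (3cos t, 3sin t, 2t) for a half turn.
9*pi + 36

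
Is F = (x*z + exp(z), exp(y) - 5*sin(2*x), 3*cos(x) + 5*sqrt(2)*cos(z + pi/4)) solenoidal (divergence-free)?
No, ∇·F = z + exp(y) - 5*sqrt(2)*sin(z + pi/4)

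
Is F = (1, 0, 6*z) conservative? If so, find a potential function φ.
Yes, F is conservative. φ = x + 3*z**2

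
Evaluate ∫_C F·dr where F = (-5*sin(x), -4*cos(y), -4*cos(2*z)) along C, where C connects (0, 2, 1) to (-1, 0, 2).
-5 - 2*sin(4) + 5*cos(1) + 6*sin(2)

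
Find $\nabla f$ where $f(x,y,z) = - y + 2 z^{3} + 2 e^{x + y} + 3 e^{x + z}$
(2*exp(x + y) + 3*exp(x + z), 2*exp(x + y) - 1, 6*z**2 + 3*exp(x + z))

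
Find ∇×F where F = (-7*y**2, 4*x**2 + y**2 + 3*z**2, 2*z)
(-6*z, 0, 8*x + 14*y)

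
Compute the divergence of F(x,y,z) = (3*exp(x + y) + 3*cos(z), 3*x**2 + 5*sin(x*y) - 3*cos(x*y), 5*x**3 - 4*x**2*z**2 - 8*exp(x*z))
-8*x**2*z - 8*x*exp(x*z) + 3*x*sin(x*y) + 5*x*cos(x*y) + 3*exp(x + y)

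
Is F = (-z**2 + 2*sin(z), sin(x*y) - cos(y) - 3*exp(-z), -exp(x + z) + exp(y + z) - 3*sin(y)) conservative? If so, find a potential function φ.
No, ∇×F = (exp(y + z) - 3*cos(y) - 3*exp(-z), -2*z + exp(x + z) + 2*cos(z), y*cos(x*y)) ≠ 0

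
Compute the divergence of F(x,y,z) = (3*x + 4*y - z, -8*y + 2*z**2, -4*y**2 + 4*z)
-1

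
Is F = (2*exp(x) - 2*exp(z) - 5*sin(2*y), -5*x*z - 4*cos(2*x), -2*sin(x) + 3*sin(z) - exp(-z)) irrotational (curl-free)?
No, ∇×F = (5*x, -2*exp(z) + 2*cos(x), -5*z + 8*sin(2*x) + 10*cos(2*y))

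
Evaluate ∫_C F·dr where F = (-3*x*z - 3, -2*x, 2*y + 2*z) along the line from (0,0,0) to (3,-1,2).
-22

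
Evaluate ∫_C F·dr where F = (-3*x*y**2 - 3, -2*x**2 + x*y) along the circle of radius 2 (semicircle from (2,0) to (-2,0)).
52/3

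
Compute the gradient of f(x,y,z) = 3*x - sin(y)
(3, -cos(y), 0)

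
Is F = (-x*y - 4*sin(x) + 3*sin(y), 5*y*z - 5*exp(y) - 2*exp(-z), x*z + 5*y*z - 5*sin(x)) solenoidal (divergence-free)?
No, ∇·F = x + 4*y + 5*z - 5*exp(y) - 4*cos(x)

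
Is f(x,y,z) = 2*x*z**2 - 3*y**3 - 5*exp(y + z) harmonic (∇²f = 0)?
No, ∇²f = 4*x - 18*y - 10*exp(y + z)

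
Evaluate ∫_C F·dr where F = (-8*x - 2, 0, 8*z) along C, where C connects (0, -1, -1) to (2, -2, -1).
-20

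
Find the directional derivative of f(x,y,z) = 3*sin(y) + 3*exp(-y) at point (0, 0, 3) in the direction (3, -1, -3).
0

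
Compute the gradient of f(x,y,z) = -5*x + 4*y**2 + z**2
(-5, 8*y, 2*z)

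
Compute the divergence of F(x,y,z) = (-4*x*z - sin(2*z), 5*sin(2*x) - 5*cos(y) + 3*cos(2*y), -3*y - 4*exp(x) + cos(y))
-4*z + 5*sin(y) - 6*sin(2*y)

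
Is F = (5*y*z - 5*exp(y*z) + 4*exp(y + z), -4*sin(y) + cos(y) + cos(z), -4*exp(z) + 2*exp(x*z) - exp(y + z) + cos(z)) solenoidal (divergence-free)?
No, ∇·F = 2*x*exp(x*z) - 4*exp(z) - exp(y + z) - sin(y) - sin(z) - 4*cos(y)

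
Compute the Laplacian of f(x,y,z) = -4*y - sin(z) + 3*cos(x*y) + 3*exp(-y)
-3*x**2*cos(x*y) - 3*y**2*cos(x*y) + sin(z) + 3*exp(-y)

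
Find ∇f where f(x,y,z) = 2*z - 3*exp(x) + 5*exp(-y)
(-3*exp(x), -5*exp(-y), 2)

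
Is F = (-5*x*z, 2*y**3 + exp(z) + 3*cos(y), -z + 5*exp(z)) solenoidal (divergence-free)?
No, ∇·F = 6*y**2 - 5*z + 5*exp(z) - 3*sin(y) - 1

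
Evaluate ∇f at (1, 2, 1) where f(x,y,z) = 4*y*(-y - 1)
(0, -20, 0)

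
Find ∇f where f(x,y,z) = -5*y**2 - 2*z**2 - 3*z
(0, -10*y, -4*z - 3)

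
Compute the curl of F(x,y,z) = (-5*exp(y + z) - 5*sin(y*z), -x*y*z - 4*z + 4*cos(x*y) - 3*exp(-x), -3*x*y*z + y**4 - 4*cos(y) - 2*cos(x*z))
(x*y - 3*x*z + 4*y**3 + 4*sin(y) + 4, 3*y*z - 5*y*cos(y*z) - 2*z*sin(x*z) - 5*exp(y + z), -y*z - 4*y*sin(x*y) + 5*z*cos(y*z) + 5*exp(y + z) + 3*exp(-x))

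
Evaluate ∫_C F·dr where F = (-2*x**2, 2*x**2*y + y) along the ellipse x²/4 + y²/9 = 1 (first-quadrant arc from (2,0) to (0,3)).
167/6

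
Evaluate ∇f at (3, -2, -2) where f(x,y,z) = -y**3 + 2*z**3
(0, -12, 24)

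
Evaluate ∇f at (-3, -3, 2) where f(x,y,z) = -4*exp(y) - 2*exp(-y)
(0, 2*(-2 + exp(6))*exp(-3), 0)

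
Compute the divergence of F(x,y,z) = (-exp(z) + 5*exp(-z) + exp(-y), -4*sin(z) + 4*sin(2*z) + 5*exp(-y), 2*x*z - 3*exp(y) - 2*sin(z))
2*x - 2*cos(z) - 5*exp(-y)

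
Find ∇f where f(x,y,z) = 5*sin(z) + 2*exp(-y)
(0, -2*exp(-y), 5*cos(z))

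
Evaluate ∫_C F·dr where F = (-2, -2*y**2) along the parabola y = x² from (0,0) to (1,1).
-8/3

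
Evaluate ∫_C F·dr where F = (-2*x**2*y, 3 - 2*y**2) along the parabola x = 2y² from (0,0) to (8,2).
-12274/21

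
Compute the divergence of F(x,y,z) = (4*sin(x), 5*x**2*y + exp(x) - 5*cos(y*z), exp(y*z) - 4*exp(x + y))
5*x**2 + y*exp(y*z) + 5*z*sin(y*z) + 4*cos(x)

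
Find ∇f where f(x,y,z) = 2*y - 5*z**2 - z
(0, 2, -10*z - 1)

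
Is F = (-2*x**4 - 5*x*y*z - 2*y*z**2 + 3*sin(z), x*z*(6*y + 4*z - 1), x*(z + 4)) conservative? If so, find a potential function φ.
No, ∇×F = (x*(-6*y - 8*z + 1), -5*x*y - 4*y*z - z + 3*cos(z) - 4, z*(5*x + 6*y + 6*z - 1)) ≠ 0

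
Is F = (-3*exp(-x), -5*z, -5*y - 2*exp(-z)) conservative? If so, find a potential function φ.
Yes, F is conservative. φ = -5*y*z + 2*exp(-z) + 3*exp(-x)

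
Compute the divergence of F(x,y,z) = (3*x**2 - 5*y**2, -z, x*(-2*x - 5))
6*x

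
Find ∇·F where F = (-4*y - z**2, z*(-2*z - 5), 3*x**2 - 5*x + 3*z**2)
6*z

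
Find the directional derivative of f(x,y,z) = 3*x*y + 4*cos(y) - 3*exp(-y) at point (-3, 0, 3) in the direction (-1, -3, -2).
9*sqrt(14)/7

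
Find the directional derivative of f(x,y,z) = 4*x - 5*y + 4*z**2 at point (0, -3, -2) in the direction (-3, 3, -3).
7*sqrt(3)/3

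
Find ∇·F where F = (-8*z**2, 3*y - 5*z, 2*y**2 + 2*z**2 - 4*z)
4*z - 1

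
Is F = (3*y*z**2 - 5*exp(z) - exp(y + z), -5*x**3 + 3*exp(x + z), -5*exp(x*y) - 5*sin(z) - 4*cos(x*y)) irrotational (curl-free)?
No, ∇×F = (-5*x*exp(x*y) + 4*x*sin(x*y) - 3*exp(x + z), 6*y*z + 5*y*exp(x*y) - 4*y*sin(x*y) - 5*exp(z) - exp(y + z), -15*x**2 - 3*z**2 + 3*exp(x + z) + exp(y + z))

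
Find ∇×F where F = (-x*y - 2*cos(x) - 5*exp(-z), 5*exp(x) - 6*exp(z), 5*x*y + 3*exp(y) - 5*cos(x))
(5*x + 3*exp(y) + 6*exp(z), -5*y - 5*sin(x) + 5*exp(-z), x + 5*exp(x))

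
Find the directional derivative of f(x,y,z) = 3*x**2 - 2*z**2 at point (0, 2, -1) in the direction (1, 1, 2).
4*sqrt(6)/3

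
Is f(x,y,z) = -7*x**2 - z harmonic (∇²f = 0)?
No, ∇²f = -14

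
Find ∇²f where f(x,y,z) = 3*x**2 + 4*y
6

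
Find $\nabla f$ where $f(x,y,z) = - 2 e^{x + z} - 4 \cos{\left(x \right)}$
(-2*exp(x + z) + 4*sin(x), 0, -2*exp(x + z))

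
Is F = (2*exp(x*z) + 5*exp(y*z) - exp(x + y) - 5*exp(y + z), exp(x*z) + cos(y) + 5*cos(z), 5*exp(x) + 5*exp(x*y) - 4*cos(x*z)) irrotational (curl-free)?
No, ∇×F = (5*x*exp(x*y) - x*exp(x*z) + 5*sin(z), 2*x*exp(x*z) - 5*y*exp(x*y) + 5*y*exp(y*z) - 4*z*sin(x*z) - 5*exp(x) - 5*exp(y + z), z*exp(x*z) - 5*z*exp(y*z) + exp(x + y) + 5*exp(y + z))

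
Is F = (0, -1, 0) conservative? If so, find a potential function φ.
Yes, F is conservative. φ = -y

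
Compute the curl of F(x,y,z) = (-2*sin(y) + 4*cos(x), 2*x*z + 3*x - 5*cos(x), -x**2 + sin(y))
(-2*x + cos(y), 2*x, 2*z + 5*sin(x) + 2*cos(y) + 3)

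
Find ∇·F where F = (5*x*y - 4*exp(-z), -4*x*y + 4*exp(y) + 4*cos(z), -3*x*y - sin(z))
-4*x + 5*y + 4*exp(y) - cos(z)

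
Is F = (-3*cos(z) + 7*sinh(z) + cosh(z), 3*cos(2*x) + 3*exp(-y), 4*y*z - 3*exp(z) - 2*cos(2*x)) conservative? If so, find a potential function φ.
No, ∇×F = (4*z, -4*sin(2*x) + 3*sin(z) + sinh(z) + 7*cosh(z), -6*sin(2*x)) ≠ 0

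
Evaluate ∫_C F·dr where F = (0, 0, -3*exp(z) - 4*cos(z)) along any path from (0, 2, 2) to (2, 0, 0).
-3 + 4*sin(2) + 3*exp(2)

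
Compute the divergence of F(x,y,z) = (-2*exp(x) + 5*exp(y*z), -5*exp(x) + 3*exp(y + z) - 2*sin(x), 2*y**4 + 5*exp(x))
-2*exp(x) + 3*exp(y + z)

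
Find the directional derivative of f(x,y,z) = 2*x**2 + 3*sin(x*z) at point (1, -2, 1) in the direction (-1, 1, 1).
-4*sqrt(3)/3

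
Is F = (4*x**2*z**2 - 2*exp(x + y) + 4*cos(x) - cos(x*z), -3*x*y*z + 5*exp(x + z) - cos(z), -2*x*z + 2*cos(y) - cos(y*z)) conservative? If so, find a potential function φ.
No, ∇×F = (3*x*y + z*sin(y*z) - 5*exp(x + z) - 2*sin(y) - sin(z), 8*x**2*z + x*sin(x*z) + 2*z, -3*y*z + 2*exp(x + y) + 5*exp(x + z)) ≠ 0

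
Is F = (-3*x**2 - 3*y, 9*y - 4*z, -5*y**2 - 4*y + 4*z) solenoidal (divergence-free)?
No, ∇·F = 13 - 6*x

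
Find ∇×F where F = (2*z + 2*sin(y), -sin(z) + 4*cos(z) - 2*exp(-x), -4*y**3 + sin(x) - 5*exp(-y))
(-12*y**2 + 4*sin(z) + cos(z) + 5*exp(-y), 2 - cos(x), -2*cos(y) + 2*exp(-x))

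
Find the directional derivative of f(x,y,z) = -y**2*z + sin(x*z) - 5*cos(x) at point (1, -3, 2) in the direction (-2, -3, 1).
-sqrt(14)*(3*cos(2) + 10*sin(1) + 45)/14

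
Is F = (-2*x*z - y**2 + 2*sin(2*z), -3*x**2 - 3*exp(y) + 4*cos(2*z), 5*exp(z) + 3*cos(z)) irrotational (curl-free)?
No, ∇×F = (8*sin(2*z), -2*x + 4*cos(2*z), -6*x + 2*y)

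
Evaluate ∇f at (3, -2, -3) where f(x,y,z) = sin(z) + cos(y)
(0, sin(2), cos(3))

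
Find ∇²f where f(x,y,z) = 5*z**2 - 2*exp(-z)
10 - 2*exp(-z)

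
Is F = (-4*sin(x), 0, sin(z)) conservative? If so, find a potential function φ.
Yes, F is conservative. φ = 4*cos(x) - cos(z)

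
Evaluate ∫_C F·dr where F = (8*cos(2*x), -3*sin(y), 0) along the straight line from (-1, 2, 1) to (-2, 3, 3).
3*cos(3) - 3*cos(2) - 4*sin(4) + 4*sin(2)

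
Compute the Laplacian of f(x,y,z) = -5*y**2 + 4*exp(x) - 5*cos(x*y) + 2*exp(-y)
5*x**2*cos(x*y) + 5*y**2*cos(x*y) + 4*exp(x) - 10 + 2*exp(-y)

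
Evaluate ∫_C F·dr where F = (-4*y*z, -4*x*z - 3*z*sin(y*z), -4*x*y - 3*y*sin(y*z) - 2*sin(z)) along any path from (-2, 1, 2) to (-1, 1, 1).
-12 - 5*cos(2) + 5*cos(1)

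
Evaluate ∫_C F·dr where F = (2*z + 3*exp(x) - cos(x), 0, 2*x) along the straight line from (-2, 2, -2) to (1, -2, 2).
-4 - sin(2) - sin(1) - 3*exp(-2) + 3*E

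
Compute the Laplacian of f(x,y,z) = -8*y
0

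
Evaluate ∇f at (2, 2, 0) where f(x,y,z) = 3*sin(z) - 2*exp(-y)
(0, 2*exp(-2), 3)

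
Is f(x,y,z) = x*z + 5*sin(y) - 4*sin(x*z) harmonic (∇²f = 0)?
No, ∇²f = 4*x**2*sin(x*z) + 4*z**2*sin(x*z) - 5*sin(y)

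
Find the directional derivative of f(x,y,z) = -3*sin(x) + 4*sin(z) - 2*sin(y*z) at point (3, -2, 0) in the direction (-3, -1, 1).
sqrt(11)*(9*cos(3) + 8)/11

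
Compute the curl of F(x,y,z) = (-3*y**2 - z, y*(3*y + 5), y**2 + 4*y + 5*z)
(2*y + 4, -1, 6*y)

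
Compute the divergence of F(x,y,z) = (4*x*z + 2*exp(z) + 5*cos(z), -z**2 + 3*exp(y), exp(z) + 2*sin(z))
4*z + 3*exp(y) + exp(z) + 2*cos(z)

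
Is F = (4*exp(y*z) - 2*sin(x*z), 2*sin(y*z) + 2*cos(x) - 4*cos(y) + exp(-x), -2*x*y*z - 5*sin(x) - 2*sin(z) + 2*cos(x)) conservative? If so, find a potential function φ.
No, ∇×F = (-2*x*z - 2*y*cos(y*z), -2*x*cos(x*z) + 2*y*z + 4*y*exp(y*z) + 2*sin(x) + 5*cos(x), -4*z*exp(y*z) - 2*sin(x) - exp(-x)) ≠ 0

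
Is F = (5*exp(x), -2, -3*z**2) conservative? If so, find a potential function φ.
Yes, F is conservative. φ = -2*y - z**3 + 5*exp(x)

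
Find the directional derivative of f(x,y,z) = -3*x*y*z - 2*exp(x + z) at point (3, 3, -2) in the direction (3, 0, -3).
45*sqrt(2)/2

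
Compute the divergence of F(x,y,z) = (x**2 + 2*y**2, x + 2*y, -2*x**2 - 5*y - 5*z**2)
2*x - 10*z + 2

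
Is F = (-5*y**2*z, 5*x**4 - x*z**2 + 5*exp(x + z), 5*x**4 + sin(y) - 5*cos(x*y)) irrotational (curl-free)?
No, ∇×F = (2*x*z + 5*x*sin(x*y) - 5*exp(x + z) + cos(y), -20*x**3 - 5*y**2 - 5*y*sin(x*y), 20*x**3 + 10*y*z - z**2 + 5*exp(x + z))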